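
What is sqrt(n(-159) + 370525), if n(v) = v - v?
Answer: 5*sqrt(14821) ≈ 608.71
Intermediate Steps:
n(v) = 0
sqrt(n(-159) + 370525) = sqrt(0 + 370525) = sqrt(370525) = 5*sqrt(14821)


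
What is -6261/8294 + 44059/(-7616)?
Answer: -206554561/31583552 ≈ -6.5399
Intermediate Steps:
-6261/8294 + 44059/(-7616) = -6261*1/8294 + 44059*(-1/7616) = -6261/8294 - 44059/7616 = -206554561/31583552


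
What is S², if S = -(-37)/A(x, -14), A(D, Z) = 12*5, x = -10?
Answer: 1369/3600 ≈ 0.38028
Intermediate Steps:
A(D, Z) = 60
S = 37/60 (S = -(-37)/60 = -1*(-37/60) = 37/60 ≈ 0.61667)
S² = (37/60)² = 1369/3600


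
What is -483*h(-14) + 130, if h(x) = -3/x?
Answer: 53/2 ≈ 26.500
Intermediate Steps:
-483*h(-14) + 130 = -(-1449)/(-14) + 130 = -(-1449)*(-1)/14 + 130 = -483*3/14 + 130 = -207/2 + 130 = 53/2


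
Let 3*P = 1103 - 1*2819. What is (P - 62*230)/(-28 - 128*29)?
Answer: 3708/935 ≈ 3.9658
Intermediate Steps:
P = -572 (P = (1103 - 1*2819)/3 = (1103 - 2819)/3 = (1/3)*(-1716) = -572)
(P - 62*230)/(-28 - 128*29) = (-572 - 62*230)/(-28 - 128*29) = (-572 - 14260)/(-28 - 3712) = -14832/(-3740) = -14832*(-1/3740) = 3708/935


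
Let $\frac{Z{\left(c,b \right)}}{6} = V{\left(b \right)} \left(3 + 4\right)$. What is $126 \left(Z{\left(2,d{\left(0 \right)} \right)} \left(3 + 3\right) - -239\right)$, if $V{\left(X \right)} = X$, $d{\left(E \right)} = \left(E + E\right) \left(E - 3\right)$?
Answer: $30114$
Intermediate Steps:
$d{\left(E \right)} = 2 E \left(-3 + E\right)$
$Z{\left(c,b \right)} = 42 b$ ($Z{\left(c,b \right)} = 6 b \left(3 + 4\right) = 6 b 7 = 6 \cdot 7 b = 42 b$)
$126 \left(Z{\left(2,d{\left(0 \right)} \right)} \left(3 + 3\right) - -239\right) = 126 \left(42 \cdot 2 \cdot 0 \left(-3 + 0\right) \left(3 + 3\right) - -239\right) = 126 \left(42 \cdot 2 \cdot 0 \left(-3\right) 6 + 239\right) = 126 \left(42 \cdot 0 \cdot 6 + 239\right) = 126 \left(0 \cdot 6 + 239\right) = 126 \left(0 + 239\right) = 126 \cdot 239 = 30114$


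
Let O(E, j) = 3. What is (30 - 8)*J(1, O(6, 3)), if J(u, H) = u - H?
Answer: -44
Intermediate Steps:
(30 - 8)*J(1, O(6, 3)) = (30 - 8)*(1 - 1*3) = 22*(1 - 3) = 22*(-2) = -44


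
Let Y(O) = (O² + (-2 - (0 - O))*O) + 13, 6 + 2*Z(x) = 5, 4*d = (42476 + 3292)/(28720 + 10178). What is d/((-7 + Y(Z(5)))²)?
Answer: 7628/1458675 ≈ 0.0052294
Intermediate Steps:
d = 1907/6483 (d = ((42476 + 3292)/(28720 + 10178))/4 = (45768/38898)/4 = (45768*(1/38898))/4 = (¼)*(7628/6483) = 1907/6483 ≈ 0.29415)
Z(x) = -½ (Z(x) = -3 + (½)*5 = -3 + 5/2 = -½)
Y(O) = 13 + O² + O*(-2 + O) (Y(O) = (O² + (-2 - (-1)*O)*O) + 13 = (O² + (-2 + O)*O) + 13 = (O² + O*(-2 + O)) + 13 = 13 + O² + O*(-2 + O))
d/((-7 + Y(Z(5)))²) = 1907/(6483*((-7 + (13 - 2*(-½) + 2*(-½)²))²)) = 1907/(6483*((-7 + (13 + 1 + 2*(¼)))²)) = 1907/(6483*((-7 + (13 + 1 + ½))²)) = 1907/(6483*((-7 + 29/2)²)) = 1907/(6483*((15/2)²)) = 1907/(6483*(225/4)) = (1907/6483)*(4/225) = 7628/1458675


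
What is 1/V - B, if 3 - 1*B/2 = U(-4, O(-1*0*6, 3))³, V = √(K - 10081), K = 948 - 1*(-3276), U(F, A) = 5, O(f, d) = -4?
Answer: 244 - I*√5857/5857 ≈ 244.0 - 0.013067*I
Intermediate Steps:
K = 4224 (K = 948 + 3276 = 4224)
V = I*√5857 (V = √(4224 - 10081) = √(-5857) = I*√5857 ≈ 76.531*I)
B = -244 (B = 6 - 2*5³ = 6 - 2*125 = 6 - 250 = -244)
1/V - B = 1/(I*√5857) - 1*(-244) = -I*√5857/5857 + 244 = 244 - I*√5857/5857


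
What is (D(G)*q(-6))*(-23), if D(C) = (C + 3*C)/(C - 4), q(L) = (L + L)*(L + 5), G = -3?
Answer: -3312/7 ≈ -473.14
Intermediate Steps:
q(L) = 2*L*(5 + L) (q(L) = (2*L)*(5 + L) = 2*L*(5 + L))
D(C) = 4*C/(-4 + C) (D(C) = (4*C)/(-4 + C) = 4*C/(-4 + C))
(D(G)*q(-6))*(-23) = ((4*(-3)/(-4 - 3))*(2*(-6)*(5 - 6)))*(-23) = ((4*(-3)/(-7))*(2*(-6)*(-1)))*(-23) = ((4*(-3)*(-⅐))*12)*(-23) = ((12/7)*12)*(-23) = (144/7)*(-23) = -3312/7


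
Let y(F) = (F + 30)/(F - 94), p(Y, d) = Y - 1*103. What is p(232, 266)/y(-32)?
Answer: 8127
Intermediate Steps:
p(Y, d) = -103 + Y (p(Y, d) = Y - 103 = -103 + Y)
y(F) = (30 + F)/(-94 + F)
p(232, 266)/y(-32) = (-103 + 232)/(((30 - 32)/(-94 - 32))) = 129/((-2/(-126))) = 129/((-1/126*(-2))) = 129/(1/63) = 129*63 = 8127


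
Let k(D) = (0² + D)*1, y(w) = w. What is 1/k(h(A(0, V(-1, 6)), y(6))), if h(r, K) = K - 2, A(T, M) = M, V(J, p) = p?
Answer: ¼ ≈ 0.25000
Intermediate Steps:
h(r, K) = -2 + K
k(D) = D (k(D) = (0 + D)*1 = D*1 = D)
1/k(h(A(0, V(-1, 6)), y(6))) = 1/(-2 + 6) = 1/4 = ¼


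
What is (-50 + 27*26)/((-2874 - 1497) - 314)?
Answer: -652/4685 ≈ -0.13917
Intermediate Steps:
(-50 + 27*26)/((-2874 - 1497) - 314) = (-50 + 702)/(-4371 - 314) = 652/(-4685) = 652*(-1/4685) = -652/4685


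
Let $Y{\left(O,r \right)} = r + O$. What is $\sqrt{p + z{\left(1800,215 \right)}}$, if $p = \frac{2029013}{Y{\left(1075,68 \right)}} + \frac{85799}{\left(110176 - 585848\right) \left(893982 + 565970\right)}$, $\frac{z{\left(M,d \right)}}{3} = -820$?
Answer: $\frac{i \sqrt{749115159485250747306693241510}}{33073575953808} \approx 26.169 i$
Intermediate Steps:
$z{\left(M,d \right)} = -2460$ ($z{\left(M,d \right)} = 3 \left(-820\right) = -2460$)
$Y{\left(O,r \right)} = O + r$
$p = \frac{1409064893692248415}{793765822891392}$ ($p = \frac{2029013}{1075 + 68} + \frac{85799}{\left(110176 - 585848\right) \left(893982 + 565970\right)} = \frac{2029013}{1143} + \frac{85799}{\left(-475672\right) 1459952} = 2029013 \cdot \frac{1}{1143} + \frac{85799}{-694458287744} = \frac{2029013}{1143} + 85799 \left(- \frac{1}{694458287744}\right) = \frac{2029013}{1143} - \frac{85799}{694458287744} = \frac{1409064893692248415}{793765822891392} \approx 1775.2$)
$\sqrt{p + z{\left(1800,215 \right)}} = \sqrt{\frac{1409064893692248415}{793765822891392} - 2460} = \sqrt{- \frac{543599030620575905}{793765822891392}} = \frac{i \sqrt{749115159485250747306693241510}}{33073575953808}$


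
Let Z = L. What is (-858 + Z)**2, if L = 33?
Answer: 680625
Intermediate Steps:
Z = 33
(-858 + Z)**2 = (-858 + 33)**2 = (-825)**2 = 680625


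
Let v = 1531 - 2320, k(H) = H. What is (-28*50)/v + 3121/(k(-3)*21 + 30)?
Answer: -805423/8679 ≈ -92.801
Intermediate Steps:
v = -789
(-28*50)/v + 3121/(k(-3)*21 + 30) = -28*50/(-789) + 3121/(-3*21 + 30) = -1400*(-1/789) + 3121/(-63 + 30) = 1400/789 + 3121/(-33) = 1400/789 + 3121*(-1/33) = 1400/789 - 3121/33 = -805423/8679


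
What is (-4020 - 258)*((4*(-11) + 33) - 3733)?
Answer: 16016832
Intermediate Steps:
(-4020 - 258)*((4*(-11) + 33) - 3733) = -4278*((-44 + 33) - 3733) = -4278*(-11 - 3733) = -4278*(-3744) = 16016832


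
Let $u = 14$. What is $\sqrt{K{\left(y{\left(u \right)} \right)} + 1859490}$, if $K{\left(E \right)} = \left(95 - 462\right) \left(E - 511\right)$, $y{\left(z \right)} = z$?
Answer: $\sqrt{2041889} \approx 1428.9$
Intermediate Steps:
$K{\left(E \right)} = 187537 - 367 E$ ($K{\left(E \right)} = - 367 \left(-511 + E\right) = 187537 - 367 E$)
$\sqrt{K{\left(y{\left(u \right)} \right)} + 1859490} = \sqrt{\left(187537 - 5138\right) + 1859490} = \sqrt{182399 + 1859490} = \sqrt{2041889}$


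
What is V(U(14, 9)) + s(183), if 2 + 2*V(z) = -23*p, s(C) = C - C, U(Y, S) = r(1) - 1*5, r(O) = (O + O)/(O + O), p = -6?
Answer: 68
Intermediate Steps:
r(O) = 1 (r(O) = (2*O)/((2*O)) = (2*O)*(1/(2*O)) = 1)
U(Y, S) = -4 (U(Y, S) = 1 - 1*5 = 1 - 5 = -4)
s(C) = 0
V(z) = 68 (V(z) = -1 + (-23*(-6))/2 = -1 + (1/2)*138 = -1 + 69 = 68)
V(U(14, 9)) + s(183) = 68 + 0 = 68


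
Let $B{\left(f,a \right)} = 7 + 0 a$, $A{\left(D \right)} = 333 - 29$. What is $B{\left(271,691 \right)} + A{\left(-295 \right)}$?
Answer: $311$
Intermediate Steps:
$A{\left(D \right)} = 304$
$B{\left(f,a \right)} = 7$ ($B{\left(f,a \right)} = 7 + 0 = 7$)
$B{\left(271,691 \right)} + A{\left(-295 \right)} = 7 + 304 = 311$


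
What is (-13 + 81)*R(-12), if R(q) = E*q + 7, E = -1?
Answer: 1292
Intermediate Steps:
R(q) = 7 - q (R(q) = -q + 7 = 7 - q)
(-13 + 81)*R(-12) = (-13 + 81)*(7 - 1*(-12)) = 68*(7 + 12) = 68*19 = 1292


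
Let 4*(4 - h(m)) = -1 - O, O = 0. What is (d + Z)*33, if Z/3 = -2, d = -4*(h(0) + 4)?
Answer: -1287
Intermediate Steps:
h(m) = 17/4 (h(m) = 4 - (-1 - 1*0)/4 = 4 - (-1 + 0)/4 = 4 - ¼*(-1) = 4 + ¼ = 17/4)
d = -33 (d = -4*(17/4 + 4) = -4*33/4 = -33)
Z = -6 (Z = 3*(-2) = -6)
(d + Z)*33 = (-33 - 6)*33 = -39*33 = -1287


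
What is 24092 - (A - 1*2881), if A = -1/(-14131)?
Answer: 381155462/14131 ≈ 26973.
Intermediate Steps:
A = 1/14131 (A = -1*(-1/14131) = 1/14131 ≈ 7.0766e-5)
24092 - (A - 1*2881) = 24092 - (1/14131 - 1*2881) = 24092 - (1/14131 - 2881) = 24092 - 1*(-40711410/14131) = 24092 + 40711410/14131 = 381155462/14131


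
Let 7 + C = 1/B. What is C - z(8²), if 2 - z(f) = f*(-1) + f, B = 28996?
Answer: -260963/28996 ≈ -9.0000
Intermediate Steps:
z(f) = 2 (z(f) = 2 - (f*(-1) + f) = 2 - (-f + f) = 2 - 1*0 = 2 + 0 = 2)
C = -202971/28996 (C = -7 + 1/28996 = -202971/28996 ≈ -7.0000)
C - z(8²) = -202971/28996 - 1*2 = -202971/28996 - 2 = -260963/28996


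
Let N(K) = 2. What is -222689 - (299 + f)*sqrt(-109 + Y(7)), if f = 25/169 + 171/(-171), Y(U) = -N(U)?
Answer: -222689 - 50387*I*sqrt(111)/169 ≈ -2.2269e+5 - 3141.2*I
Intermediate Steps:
Y(U) = -2 (Y(U) = -1*2 = -2)
f = -144/169 (f = 25*(1/169) + 171*(-1/171) = 25/169 - 1 = -144/169 ≈ -0.85207)
-222689 - (299 + f)*sqrt(-109 + Y(7)) = -222689 - (299 - 144/169)*sqrt(-109 - 2) = -222689 - 50387*sqrt(-111)/169 = -222689 - 50387*I*sqrt(111)/169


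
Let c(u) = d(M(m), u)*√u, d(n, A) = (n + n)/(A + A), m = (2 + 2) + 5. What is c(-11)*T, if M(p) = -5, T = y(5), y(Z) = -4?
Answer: -20*I*√11/11 ≈ -6.0302*I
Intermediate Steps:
m = 9 (m = 4 + 5 = 9)
T = -4
d(n, A) = n/A (d(n, A) = (2*n)/((2*A)) = (2*n)*(1/(2*A)) = n/A)
c(u) = -5/√u (c(u) = (-5/u)*√u = -5/√u)
c(-11)*T = -(-5)*I*√11/11*(-4) = (5*I*√11/11)*(-4) = -20*I*√11/11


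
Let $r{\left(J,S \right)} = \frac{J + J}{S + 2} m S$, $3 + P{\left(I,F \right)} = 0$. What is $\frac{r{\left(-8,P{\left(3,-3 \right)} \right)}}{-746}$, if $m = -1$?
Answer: $- \frac{24}{373} \approx -0.064343$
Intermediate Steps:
$P{\left(I,F \right)} = -3$ ($P{\left(I,F \right)} = -3 + 0 = -3$)
$r{\left(J,S \right)} = - \frac{2 J S}{2 + S}$ ($r{\left(J,S \right)} = \frac{J + J}{S + 2} \left(-1\right) S = \frac{2 J}{2 + S} \left(-1\right) S = - \frac{2 J}{2 + S} S = - \frac{2 J S}{2 + S}$)
$\frac{r{\left(-8,P{\left(3,-3 \right)} \right)}}{-746} = \frac{\left(-2\right) \left(-8\right) \left(-3\right) \frac{1}{2 - 3}}{-746} = \left(-2\right) \left(-8\right) \left(-3\right) \frac{1}{-1} \left(- \frac{1}{746}\right) = \left(-2\right) \left(-8\right) \left(-3\right) \left(-1\right) \left(- \frac{1}{746}\right) = 48 \left(- \frac{1}{746}\right) = - \frac{24}{373}$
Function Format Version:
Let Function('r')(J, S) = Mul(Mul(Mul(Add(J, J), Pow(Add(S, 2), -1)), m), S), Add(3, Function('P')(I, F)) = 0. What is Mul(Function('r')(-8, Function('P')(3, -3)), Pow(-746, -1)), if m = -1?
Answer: Rational(-24, 373) ≈ -0.064343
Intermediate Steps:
Function('P')(I, F) = -3 (Function('P')(I, F) = Add(-3, 0) = -3)
Function('r')(J, S) = Mul(-2, J, S, Pow(Add(2, S), -1)) (Function('r')(J, S) = Mul(Mul(Mul(Add(J, J), Pow(Add(S, 2), -1)), -1), S) = Mul(Mul(Mul(Mul(2, J), Pow(Add(2, S), -1)), -1), S) = Mul(Mul(Mul(2, J, Pow(Add(2, S), -1)), -1), S) = Mul(Mul(-2, J, Pow(Add(2, S), -1)), S) = Mul(-2, J, S, Pow(Add(2, S), -1)))
Mul(Function('r')(-8, Function('P')(3, -3)), Pow(-746, -1)) = Mul(Mul(-2, -8, -3, Pow(Add(2, -3), -1)), Pow(-746, -1)) = Mul(Mul(-2, -8, -3, Pow(-1, -1)), Rational(-1, 746)) = Mul(Mul(-2, -8, -3, -1), Rational(-1, 746)) = Mul(48, Rational(-1, 746)) = Rational(-24, 373)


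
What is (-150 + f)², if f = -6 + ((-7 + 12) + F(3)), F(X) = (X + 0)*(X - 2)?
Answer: 21904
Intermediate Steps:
F(X) = X*(-2 + X)
f = 2 (f = -6 + ((-7 + 12) + 3*(-2 + 3)) = -6 + (5 + 3*1) = -6 + (5 + 3) = -6 + 8 = 2)
(-150 + f)² = (-150 + 2)² = (-148)² = 21904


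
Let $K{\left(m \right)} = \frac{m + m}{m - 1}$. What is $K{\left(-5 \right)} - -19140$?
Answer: $\frac{57425}{3} \approx 19142.0$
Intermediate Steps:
$K{\left(m \right)} = \frac{2 m}{-1 + m}$
$K{\left(-5 \right)} - -19140 = 2 \left(-5\right) \frac{1}{-1 - 5} - -19140 = 2 \left(-5\right) \frac{1}{-6} + 19140 = 2 \left(-5\right) \left(- \frac{1}{6}\right) + 19140 = \frac{5}{3} + 19140 = \frac{57425}{3}$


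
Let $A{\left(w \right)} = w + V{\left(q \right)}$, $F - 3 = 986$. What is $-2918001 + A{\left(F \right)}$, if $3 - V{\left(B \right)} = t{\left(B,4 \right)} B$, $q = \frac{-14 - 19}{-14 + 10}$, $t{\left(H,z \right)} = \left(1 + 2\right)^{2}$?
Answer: $- \frac{11668333}{4} \approx -2.9171 \cdot 10^{6}$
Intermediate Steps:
$F = 989$ ($F = 3 + 986 = 989$)
$t{\left(H,z \right)} = 9$ ($t{\left(H,z \right)} = 3^{2} = 9$)
$q = \frac{33}{4}$ ($q = - \frac{33}{-4} = \left(-33\right) \left(- \frac{1}{4}\right) = \frac{33}{4} \approx 8.25$)
$V{\left(B \right)} = 3 - 9 B$
$A{\left(w \right)} = - \frac{285}{4} + w$ ($A{\left(w \right)} = w + \left(3 - \frac{297}{4}\right) = w - \frac{285}{4} = - \frac{285}{4} + w$)
$-2918001 + A{\left(F \right)} = -2918001 + \left(- \frac{285}{4} + 989\right) = -2918001 + \frac{3671}{4} = - \frac{11668333}{4}$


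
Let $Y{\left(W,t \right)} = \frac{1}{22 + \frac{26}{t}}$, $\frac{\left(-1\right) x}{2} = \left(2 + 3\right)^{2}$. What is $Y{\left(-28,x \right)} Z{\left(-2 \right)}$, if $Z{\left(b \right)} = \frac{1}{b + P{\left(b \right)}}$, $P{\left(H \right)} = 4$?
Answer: $\frac{25}{1074} \approx 0.023277$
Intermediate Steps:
$x = -50$ ($x = - 2 \left(2 + 3\right)^{2} = - 2 \cdot 5^{2} = \left(-2\right) 25 = -50$)
$Z{\left(b \right)} = \frac{1}{4 + b}$ ($Z{\left(b \right)} = \frac{1}{b + 4} = \frac{1}{4 + b}$)
$Y{\left(-28,x \right)} Z{\left(-2 \right)} = \frac{\frac{1}{2} \left(-50\right) \frac{1}{13 + 11 \left(-50\right)}}{4 - 2} = \frac{\frac{1}{2} \left(-50\right) \frac{1}{13 - 550}}{2} = \frac{1}{2} \left(-50\right) \frac{1}{-537} \cdot \frac{1}{2} = \frac{1}{2} \left(-50\right) \left(- \frac{1}{537}\right) \frac{1}{2} = \frac{25}{537} \cdot \frac{1}{2} = \frac{25}{1074}$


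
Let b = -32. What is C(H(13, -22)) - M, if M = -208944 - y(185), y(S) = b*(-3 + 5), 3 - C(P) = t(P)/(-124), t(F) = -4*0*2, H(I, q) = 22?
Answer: 208883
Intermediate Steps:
t(F) = 0 (t(F) = 0*2 = 0)
C(P) = 3 (C(P) = 3 - 0/(-124) = 3 - 0*(-1)/124 = 3 - 1*0 = 3 + 0 = 3)
y(S) = -64 (y(S) = -32*(-3 + 5) = -32*2 = -64)
M = -208880 (M = -208944 - 1*(-64) = -208944 + 64 = -208880)
C(H(13, -22)) - M = 3 - 1*(-208880) = 3 + 208880 = 208883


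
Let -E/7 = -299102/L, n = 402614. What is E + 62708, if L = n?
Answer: 12624606213/201307 ≈ 62713.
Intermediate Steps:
L = 402614
E = 1046857/201307 (E = -(-2093714)/402614 = -7*(-149551/201307) = 1046857/201307 ≈ 5.2003)
E + 62708 = 1046857/201307 + 62708 = 12624606213/201307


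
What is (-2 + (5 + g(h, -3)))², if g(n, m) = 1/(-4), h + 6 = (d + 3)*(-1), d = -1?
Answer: 121/16 ≈ 7.5625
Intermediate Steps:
h = -8 (h = -6 + (-1 + 3)*(-1) = -6 + 2*(-1) = -6 - 2 = -8)
g(n, m) = -¼
(-2 + (5 + g(h, -3)))² = (-2 + (5 - ¼))² = (-2 + 19/4)² = (11/4)² = 121/16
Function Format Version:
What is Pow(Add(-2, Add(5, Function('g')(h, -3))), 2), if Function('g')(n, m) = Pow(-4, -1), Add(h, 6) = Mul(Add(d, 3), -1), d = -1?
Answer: Rational(121, 16) ≈ 7.5625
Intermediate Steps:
h = -8 (h = Add(-6, Mul(Add(-1, 3), -1)) = Add(-6, Mul(2, -1)) = Add(-6, -2) = -8)
Function('g')(n, m) = Rational(-1, 4)
Pow(Add(-2, Add(5, Function('g')(h, -3))), 2) = Pow(Add(-2, Add(5, Rational(-1, 4))), 2) = Pow(Add(-2, Rational(19, 4)), 2) = Pow(Rational(11, 4), 2) = Rational(121, 16)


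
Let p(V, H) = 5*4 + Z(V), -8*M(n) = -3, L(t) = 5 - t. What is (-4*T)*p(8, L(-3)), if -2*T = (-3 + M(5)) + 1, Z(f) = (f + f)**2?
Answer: -897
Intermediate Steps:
Z(f) = 4*f**2 (Z(f) = (2*f)**2 = 4*f**2)
M(n) = 3/8 (M(n) = -1/8*(-3) = 3/8)
T = 13/16 (T = -((-3 + 3/8) + 1)/2 = -(-21/8 + 1)/2 = -1/2*(-13/8) = 13/16 ≈ 0.81250)
p(V, H) = 20 + 4*V**2 (p(V, H) = 5*4 + 4*V**2 = 20 + 4*V**2)
(-4*T)*p(8, L(-3)) = (-4*13/16)*(20 + 4*8**2) = -13*(20 + 4*64)/4 = -13*(20 + 256)/4 = -13/4*276 = -897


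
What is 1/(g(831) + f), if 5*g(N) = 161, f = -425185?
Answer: -5/2125764 ≈ -2.3521e-6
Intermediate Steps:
g(N) = 161/5 (g(N) = (⅕)*161 = 161/5)
1/(g(831) + f) = 1/(161/5 - 425185) = 1/(-2125764/5) = -5/2125764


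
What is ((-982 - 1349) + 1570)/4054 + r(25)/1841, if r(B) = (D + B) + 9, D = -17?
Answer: -1332083/7463414 ≈ -0.17848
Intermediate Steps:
r(B) = -8 + B (r(B) = (-17 + B) + 9 = -8 + B)
((-982 - 1349) + 1570)/4054 + r(25)/1841 = ((-982 - 1349) + 1570)/4054 + (-8 + 25)/1841 = (-2331 + 1570)*(1/4054) + 17*(1/1841) = -761*1/4054 + 17/1841 = -761/4054 + 17/1841 = -1332083/7463414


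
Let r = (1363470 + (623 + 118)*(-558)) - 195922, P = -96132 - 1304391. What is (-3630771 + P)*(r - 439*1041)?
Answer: -1494651539874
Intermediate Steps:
P = -1400523
r = 754070 (r = (1363470 + 741*(-558)) - 195922 = (1363470 - 413478) - 195922 = 949992 - 195922 = 754070)
(-3630771 + P)*(r - 439*1041) = (-3630771 - 1400523)*(754070 - 439*1041) = -5031294*(754070 - 456999) = -5031294*297071 = -1494651539874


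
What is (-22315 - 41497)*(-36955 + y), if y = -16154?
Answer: 3388991508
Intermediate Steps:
(-22315 - 41497)*(-36955 + y) = (-22315 - 41497)*(-36955 - 16154) = -63812*(-53109) = 3388991508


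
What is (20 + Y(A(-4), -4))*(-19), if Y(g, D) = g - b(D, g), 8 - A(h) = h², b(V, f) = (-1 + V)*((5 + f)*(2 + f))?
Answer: -1938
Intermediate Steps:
b(V, f) = (-1 + V)*(2 + f)*(5 + f) (b(V, f) = (-1 + V)*((2 + f)*(5 + f)) = (-1 + V)*(2 + f)*(5 + f))
A(h) = 8 - h²
Y(g, D) = 10 + g² - 10*D + 8*g - D*g² - 7*D*g (Y(g, D) = g - (-10 - g² - 7*g + 10*D + D*g² + 7*D*g) = g + (10 + g² - 10*D + 7*g - D*g² - 7*D*g) = 10 + g² - 10*D + 8*g - D*g² - 7*D*g)
(20 + Y(A(-4), -4))*(-19) = (20 + (10 + (8 - 1*(-4)²)² - 10*(-4) + 8*(8 - 1*(-4)²) - 1*(-4)*(8 - 1*(-4)²)² - 7*(-4)*(8 - 1*(-4)²)))*(-19) = (20 + (10 + (8 - 1*16)² + 40 + 8*(8 - 1*16) - 1*(-4)*(8 - 1*16)² - 7*(-4)*(8 - 1*16)))*(-19) = (20 + (10 + (8 - 16)² + 40 + 8*(8 - 16) - 1*(-4)*(8 - 16)² - 7*(-4)*(8 - 16)))*(-19) = (20 + (10 + (-8)² + 40 + 8*(-8) - 1*(-4)*(-8)² - 7*(-4)*(-8)))*(-19) = (20 + (10 + 64 + 40 - 64 - 1*(-4)*64 - 224))*(-19) = (20 + (10 + 64 + 40 - 64 + 256 - 224))*(-19) = (20 + 82)*(-19) = 102*(-19) = -1938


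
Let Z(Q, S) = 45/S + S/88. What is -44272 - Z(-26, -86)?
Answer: -83759785/1892 ≈ -44271.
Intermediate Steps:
Z(Q, S) = 45/S + S/88 (Z(Q, S) = 45/S + S*(1/88) = 45/S + S/88)
-44272 - Z(-26, -86) = -44272 - (45/(-86) + (1/88)*(-86)) = -44272 - (45*(-1/86) - 43/44) = -44272 - (-45/86 - 43/44) = -44272 - 1*(-2839/1892) = -44272 + 2839/1892 = -83759785/1892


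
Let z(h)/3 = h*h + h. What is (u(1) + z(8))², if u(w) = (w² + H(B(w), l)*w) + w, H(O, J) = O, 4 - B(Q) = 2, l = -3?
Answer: 48400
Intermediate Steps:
B(Q) = 2 (B(Q) = 4 - 1*2 = 4 - 2 = 2)
z(h) = 3*h + 3*h² (z(h) = 3*(h*h + h) = 3*(h² + h) = 3*(h + h²) = 3*h + 3*h²)
u(w) = w² + 3*w (u(w) = (w² + 2*w) + w = w² + 3*w)
(u(1) + z(8))² = (1*(3 + 1) + 3*8*(1 + 8))² = (1*4 + 3*8*9)² = (4 + 216)² = 220² = 48400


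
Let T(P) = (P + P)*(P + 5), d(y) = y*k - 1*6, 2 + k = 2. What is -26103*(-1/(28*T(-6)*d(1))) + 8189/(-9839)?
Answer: -13016021/944544 ≈ -13.780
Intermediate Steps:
k = 0 (k = -2 + 2 = 0)
d(y) = -6 (d(y) = y*0 - 1*6 = 0 - 6 = -6)
T(P) = 2*P*(5 + P) (T(P) = (2*P)*(5 + P) = 2*P*(5 + P))
-26103*(-1/(28*T(-6)*d(1))) + 8189/(-9839) = -26103*(-1/(2016*(5 - 6))) + 8189/(-9839) = -26103/(((2*(-6)*(-1))*(-6))*(-28)) + 8189*(-1/9839) = -26103/((12*(-6))*(-28)) - 8189/9839 = -26103/((-72*(-28))) - 8189/9839 = -26103/2016 - 8189/9839 = -26103*1/2016 - 8189/9839 = -1243/96 - 8189/9839 = -13016021/944544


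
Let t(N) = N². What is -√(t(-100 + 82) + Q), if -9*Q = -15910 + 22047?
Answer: -I*√3221/3 ≈ -18.918*I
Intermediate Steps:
Q = -6137/9 (Q = -(-15910 + 22047)/9 = -⅑*6137 = -6137/9 ≈ -681.89)
-√(t(-100 + 82) + Q) = -√((-100 + 82)² - 6137/9) = -√((-18)² - 6137/9) = -√(324 - 6137/9) = -√(-3221/9) = -I*√3221/3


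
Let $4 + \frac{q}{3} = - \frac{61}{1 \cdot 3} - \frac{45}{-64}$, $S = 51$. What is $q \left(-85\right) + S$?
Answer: $\frac{388909}{64} \approx 6076.7$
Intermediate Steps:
$q = - \frac{4537}{64}$ ($q = -12 + 3 \left(- \frac{61}{1 \cdot 3} - \frac{45}{-64}\right) = -12 + 3 \left(- \frac{61}{3} - - \frac{45}{64}\right) = -12 + 3 \left(\left(-61\right) \frac{1}{3} + \frac{45}{64}\right) = -12 + 3 \left(- \frac{61}{3} + \frac{45}{64}\right) = -12 + 3 \left(- \frac{3769}{192}\right) = -12 - \frac{3769}{64} = - \frac{4537}{64} \approx -70.891$)
$q \left(-85\right) + S = \left(- \frac{4537}{64}\right) \left(-85\right) + 51 = \frac{385645}{64} + 51 = \frac{388909}{64}$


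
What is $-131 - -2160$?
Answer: $2029$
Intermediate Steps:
$-131 - -2160 = -131 + 2160 = 2029$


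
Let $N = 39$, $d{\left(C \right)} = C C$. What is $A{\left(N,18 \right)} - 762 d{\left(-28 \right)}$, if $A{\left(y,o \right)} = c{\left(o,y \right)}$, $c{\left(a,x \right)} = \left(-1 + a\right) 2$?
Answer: $-597374$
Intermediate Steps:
$d{\left(C \right)} = C^{2}$
$c{\left(a,x \right)} = -2 + 2 a$
$A{\left(y,o \right)} = -2 + 2 o$
$A{\left(N,18 \right)} - 762 d{\left(-28 \right)} = \left(-2 + 2 \cdot 18\right) - 762 \left(-28\right)^{2} = \left(-2 + 36\right) - 597408 = 34 - 597408 = -597374$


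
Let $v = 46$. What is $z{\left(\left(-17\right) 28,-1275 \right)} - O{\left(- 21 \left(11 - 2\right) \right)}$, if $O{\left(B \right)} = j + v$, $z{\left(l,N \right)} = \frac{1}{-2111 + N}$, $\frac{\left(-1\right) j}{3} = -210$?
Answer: $- \frac{2288937}{3386} \approx -676.0$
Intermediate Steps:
$j = 630$ ($j = \left(-3\right) \left(-210\right) = 630$)
$O{\left(B \right)} = 676$ ($O{\left(B \right)} = 630 + 46 = 676$)
$z{\left(\left(-17\right) 28,-1275 \right)} - O{\left(- 21 \left(11 - 2\right) \right)} = \frac{1}{-2111 - 1275} - 676 = \frac{1}{-3386} - 676 = - \frac{1}{3386} - 676 = - \frac{2288937}{3386}$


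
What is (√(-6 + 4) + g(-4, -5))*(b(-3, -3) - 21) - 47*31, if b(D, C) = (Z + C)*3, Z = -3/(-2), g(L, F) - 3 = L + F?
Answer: -1304 - 51*I*√2/2 ≈ -1304.0 - 36.062*I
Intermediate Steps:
g(L, F) = 3 + F + L (g(L, F) = 3 + (L + F) = 3 + (F + L) = 3 + F + L)
Z = 3/2 (Z = -3*(-½) = 3/2 ≈ 1.5000)
b(D, C) = 9/2 + 3*C (b(D, C) = (3/2 + C)*3 = 9/2 + 3*C)
(√(-6 + 4) + g(-4, -5))*(b(-3, -3) - 21) - 47*31 = (√(-6 + 4) + (3 - 5 - 4))*((9/2 + 3*(-3)) - 21) - 47*31 = (√(-2) - 6)*((9/2 - 9) - 21) - 1457 = (I*√2 - 6)*(-9/2 - 21) - 1457 = (-6 + I*√2)*(-51/2) - 1457 = (153 - 51*I*√2/2) - 1457 = -1304 - 51*I*√2/2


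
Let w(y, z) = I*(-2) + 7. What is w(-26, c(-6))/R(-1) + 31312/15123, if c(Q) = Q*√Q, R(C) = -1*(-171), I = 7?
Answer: 1749497/862011 ≈ 2.0296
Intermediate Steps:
R(C) = 171
c(Q) = Q^(3/2)
w(y, z) = -7 (w(y, z) = 7*(-2) + 7 = -14 + 7 = -7)
w(-26, c(-6))/R(-1) + 31312/15123 = -7/171 + 31312/15123 = 1749497/862011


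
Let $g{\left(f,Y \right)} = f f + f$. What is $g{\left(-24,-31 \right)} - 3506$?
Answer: $-2954$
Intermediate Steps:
$g{\left(f,Y \right)} = f + f^{2}$ ($g{\left(f,Y \right)} = f^{2} + f = f + f^{2}$)
$g{\left(-24,-31 \right)} - 3506 = - 24 \left(1 - 24\right) - 3506 = \left(-24\right) \left(-23\right) - 3506 = 552 - 3506 = -2954$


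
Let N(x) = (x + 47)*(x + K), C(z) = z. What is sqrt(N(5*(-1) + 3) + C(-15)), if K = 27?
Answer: sqrt(1110) ≈ 33.317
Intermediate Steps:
N(x) = (27 + x)*(47 + x) (N(x) = (x + 47)*(x + 27) = (47 + x)*(27 + x) = (27 + x)*(47 + x))
sqrt(N(5*(-1) + 3) + C(-15)) = sqrt((1269 + (5*(-1) + 3)**2 + 74*(5*(-1) + 3)) - 15) = sqrt((1269 + (-5 + 3)**2 + 74*(-5 + 3)) - 15) = sqrt((1269 + (-2)**2 + 74*(-2)) - 15) = sqrt((1269 + 4 - 148) - 15) = sqrt(1125 - 15) = sqrt(1110)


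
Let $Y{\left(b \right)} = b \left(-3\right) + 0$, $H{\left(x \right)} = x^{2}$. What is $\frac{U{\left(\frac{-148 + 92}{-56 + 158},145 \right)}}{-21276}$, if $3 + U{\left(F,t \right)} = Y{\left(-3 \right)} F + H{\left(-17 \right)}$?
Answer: $- \frac{2389}{180846} \approx -0.01321$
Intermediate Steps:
$Y{\left(b \right)} = - 3 b$ ($Y{\left(b \right)} = - 3 b + 0 = - 3 b$)
$U{\left(F,t \right)} = 286 + 9 F$ ($U{\left(F,t \right)} = -3 + \left(\left(-3\right) \left(-3\right) F + \left(-17\right)^{2}\right) = -3 + \left(9 F + 289\right) = -3 + \left(289 + 9 F\right) = 286 + 9 F$)
$\frac{U{\left(\frac{-148 + 92}{-56 + 158},145 \right)}}{-21276} = \frac{286 + 9 \frac{-148 + 92}{-56 + 158}}{-21276} = \left(286 + 9 \left(- \frac{56}{102}\right)\right) \left(- \frac{1}{21276}\right) = \left(286 + 9 \left(\left(-56\right) \frac{1}{102}\right)\right) \left(- \frac{1}{21276}\right) = \left(286 + 9 \left(- \frac{28}{51}\right)\right) \left(- \frac{1}{21276}\right) = \left(286 - \frac{84}{17}\right) \left(- \frac{1}{21276}\right) = \frac{4778}{17} \left(- \frac{1}{21276}\right) = - \frac{2389}{180846}$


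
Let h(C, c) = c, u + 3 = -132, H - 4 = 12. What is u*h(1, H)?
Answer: -2160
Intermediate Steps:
H = 16 (H = 4 + 12 = 16)
u = -135 (u = -3 - 132 = -135)
u*h(1, H) = -135*16 = -2160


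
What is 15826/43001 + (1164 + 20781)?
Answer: 943672771/43001 ≈ 21945.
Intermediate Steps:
15826/43001 + (1164 + 20781) = 15826*(1/43001) + 21945 = 15826/43001 + 21945 = 943672771/43001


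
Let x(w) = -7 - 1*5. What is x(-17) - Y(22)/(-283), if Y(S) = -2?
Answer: -3398/283 ≈ -12.007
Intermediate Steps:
x(w) = -12 (x(w) = -7 - 5 = -12)
x(-17) - Y(22)/(-283) = -12 - (-2)/(-283) = -12 - (-2)*(-1)/283 = -12 - 1*2/283 = -12 - 2/283 = -3398/283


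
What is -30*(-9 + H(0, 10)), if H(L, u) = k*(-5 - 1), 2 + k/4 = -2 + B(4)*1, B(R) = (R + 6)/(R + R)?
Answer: -1710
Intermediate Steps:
B(R) = (6 + R)/(2*R) (B(R) = (6 + R)/((2*R)) = (6 + R)*(1/(2*R)) = (6 + R)/(2*R))
k = -11 (k = -8 + 4*(-2 + ((½)*(6 + 4)/4)*1) = -8 + 4*(-2 + ((½)*(¼)*10)*1) = -8 + 4*(-2 + (5/4)*1) = -8 + 4*(-2 + 5/4) = -8 + 4*(-¾) = -8 - 3 = -11)
H(L, u) = 66 (H(L, u) = -11*(-5 - 1) = -11*(-6) = 66)
-30*(-9 + H(0, 10)) = -30*(-9 + 66) = -30*57 = -1710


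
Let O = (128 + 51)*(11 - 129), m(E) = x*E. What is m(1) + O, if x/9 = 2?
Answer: -21104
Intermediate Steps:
x = 18 (x = 9*2 = 18)
m(E) = 18*E
O = -21122 (O = 179*(-118) = -21122)
m(1) + O = 18*1 - 21122 = 18 - 21122 = -21104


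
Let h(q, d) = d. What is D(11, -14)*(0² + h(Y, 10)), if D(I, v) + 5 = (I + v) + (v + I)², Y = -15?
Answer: 10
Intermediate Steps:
D(I, v) = -5 + I + v + (I + v)² (D(I, v) = -5 + ((I + v) + (v + I)²) = -5 + ((I + v) + (I + v)²) = -5 + (I + v + (I + v)²) = -5 + I + v + (I + v)²)
D(11, -14)*(0² + h(Y, 10)) = (-5 + 11 - 14 + (11 - 14)²)*(0² + 10) = (-5 + 11 - 14 + (-3)²)*(0 + 10) = (-5 + 11 - 14 + 9)*10 = 1*10 = 10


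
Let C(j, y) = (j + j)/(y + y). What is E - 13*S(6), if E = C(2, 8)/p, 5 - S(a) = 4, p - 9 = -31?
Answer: -1145/88 ≈ -13.011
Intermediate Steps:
C(j, y) = j/y (C(j, y) = (2*j)/((2*y)) = (2*j)*(1/(2*y)) = j/y)
p = -22 (p = 9 - 31 = -22)
S(a) = 1 (S(a) = 5 - 1*4 = 5 - 4 = 1)
E = -1/88 (E = (2/8)/(-22) = (2*(⅛))*(-1/22) = (¼)*(-1/22) = -1/88 ≈ -0.011364)
E - 13*S(6) = -1/88 - 13*1 = -1/88 - 13 = -1145/88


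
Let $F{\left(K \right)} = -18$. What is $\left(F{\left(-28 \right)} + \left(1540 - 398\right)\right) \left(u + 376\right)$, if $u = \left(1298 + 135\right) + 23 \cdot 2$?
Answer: $2085020$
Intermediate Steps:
$u = 1479$ ($u = 1433 + 46 = 1479$)
$\left(F{\left(-28 \right)} + \left(1540 - 398\right)\right) \left(u + 376\right) = \left(-18 + \left(1540 - 398\right)\right) \left(1479 + 376\right) = \left(-18 + 1142\right) 1855 = 1124 \cdot 1855 = 2085020$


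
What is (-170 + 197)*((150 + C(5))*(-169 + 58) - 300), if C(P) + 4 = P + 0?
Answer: -460647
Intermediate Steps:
C(P) = -4 + P (C(P) = -4 + (P + 0) = -4 + P)
(-170 + 197)*((150 + C(5))*(-169 + 58) - 300) = (-170 + 197)*((150 + (-4 + 5))*(-169 + 58) - 300) = 27*((150 + 1)*(-111) - 300) = 27*(151*(-111) - 300) = 27*(-16761 - 300) = 27*(-17061) = -460647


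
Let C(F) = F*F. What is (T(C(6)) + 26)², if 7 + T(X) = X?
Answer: 3025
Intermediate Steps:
C(F) = F²
T(X) = -7 + X
(T(C(6)) + 26)² = ((-7 + 6²) + 26)² = ((-7 + 36) + 26)² = (29 + 26)² = 55² = 3025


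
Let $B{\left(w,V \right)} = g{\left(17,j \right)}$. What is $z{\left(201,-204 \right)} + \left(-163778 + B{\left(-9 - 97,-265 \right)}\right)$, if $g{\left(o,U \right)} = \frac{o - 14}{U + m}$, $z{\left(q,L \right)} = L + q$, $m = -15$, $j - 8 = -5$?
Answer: $- \frac{655125}{4} \approx -1.6378 \cdot 10^{5}$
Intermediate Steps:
$j = 3$ ($j = 8 - 5 = 3$)
$g{\left(o,U \right)} = \frac{-14 + o}{-15 + U}$ ($g{\left(o,U \right)} = \frac{o - 14}{U - 15} = \frac{-14 + o}{-15 + U}$)
$B{\left(w,V \right)} = - \frac{1}{4}$ ($B{\left(w,V \right)} = \frac{-14 + 17}{-15 + 3} = \frac{1}{-12} \cdot 3 = \left(- \frac{1}{12}\right) 3 = - \frac{1}{4}$)
$z{\left(201,-204 \right)} + \left(-163778 + B{\left(-9 - 97,-265 \right)}\right) = \left(-204 + 201\right) - \frac{655113}{4} = -3 - \frac{655113}{4} = - \frac{655125}{4}$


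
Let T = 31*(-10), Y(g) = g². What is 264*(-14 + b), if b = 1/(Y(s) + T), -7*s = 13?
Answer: -18510184/5007 ≈ -3696.9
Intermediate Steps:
s = -13/7 (s = -⅐*13 = -13/7 ≈ -1.8571)
T = -310
b = -49/15021 (b = 1/((-13/7)² - 310) = 1/(169/49 - 310) = 1/(-15021/49) = -49/15021 ≈ -0.0032621)
264*(-14 + b) = 264*(-14 - 49/15021) = 264*(-210343/15021) = -18510184/5007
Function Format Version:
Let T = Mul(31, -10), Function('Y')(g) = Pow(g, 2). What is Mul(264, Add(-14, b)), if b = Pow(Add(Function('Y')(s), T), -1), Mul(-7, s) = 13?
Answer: Rational(-18510184, 5007) ≈ -3696.9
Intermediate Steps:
s = Rational(-13, 7) (s = Mul(Rational(-1, 7), 13) = Rational(-13, 7) ≈ -1.8571)
T = -310
b = Rational(-49, 15021) (b = Pow(Add(Pow(Rational(-13, 7), 2), -310), -1) = Pow(Add(Rational(169, 49), -310), -1) = Pow(Rational(-15021, 49), -1) = Rational(-49, 15021) ≈ -0.0032621)
Mul(264, Add(-14, b)) = Mul(264, Add(-14, Rational(-49, 15021))) = Mul(264, Rational(-210343, 15021)) = Rational(-18510184, 5007)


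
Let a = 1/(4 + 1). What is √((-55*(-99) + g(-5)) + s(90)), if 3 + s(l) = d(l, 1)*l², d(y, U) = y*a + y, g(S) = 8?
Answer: 5*√35210 ≈ 938.22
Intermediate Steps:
a = ⅕ (a = 1/5 = ⅕ ≈ 0.20000)
d(y, U) = 6*y/5 (d(y, U) = y*(⅕) + y = y/5 + y = 6*y/5)
s(l) = -3 + 6*l³/5 (s(l) = -3 + (6*l/5)*l² = -3 + 6*l³/5)
√((-55*(-99) + g(-5)) + s(90)) = √((-55*(-99) + 8) + (-3 + (6/5)*90³)) = √((5445 + 8) + (-3 + (6/5)*729000)) = √(5453 + (-3 + 874800)) = √(5453 + 874797) = √880250 = 5*√35210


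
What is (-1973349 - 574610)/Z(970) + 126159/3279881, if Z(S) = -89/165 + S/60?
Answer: -83570003413579/512555949 ≈ -1.6305e+5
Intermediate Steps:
Z(S) = -89/165 + S/60 (Z(S) = -89*1/165 + S*(1/60) = -89/165 + S/60)
(-1973349 - 574610)/Z(970) + 126159/3279881 = (-1973349 - 574610)/(-89/165 + (1/60)*970) + 126159/3279881 = -2547959/(-89/165 + 97/6) + 126159*(1/3279881) = -2547959/1719/110 + 11469/298171 = -2547959*110/1719 + 11469/298171 = -280275490/1719 + 11469/298171 = -83570003413579/512555949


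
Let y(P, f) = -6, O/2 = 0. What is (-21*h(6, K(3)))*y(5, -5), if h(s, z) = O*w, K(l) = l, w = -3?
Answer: 0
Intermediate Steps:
O = 0 (O = 2*0 = 0)
h(s, z) = 0 (h(s, z) = 0*(-3) = 0)
(-21*h(6, K(3)))*y(5, -5) = -21*0*(-6) = 0*(-6) = 0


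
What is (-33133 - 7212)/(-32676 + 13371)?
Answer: 8069/3861 ≈ 2.0899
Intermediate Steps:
(-33133 - 7212)/(-32676 + 13371) = -40345/(-19305) = -40345*(-1/19305) = 8069/3861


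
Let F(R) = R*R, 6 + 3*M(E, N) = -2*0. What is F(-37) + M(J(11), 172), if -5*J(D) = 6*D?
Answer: 1367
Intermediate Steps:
J(D) = -6*D/5
M(E, N) = -2 (M(E, N) = -2 + (-2*0)/3 = -2 + (⅓)*0 = -2 + 0 = -2)
F(R) = R²
F(-37) + M(J(11), 172) = (-37)² - 2 = 1369 - 2 = 1367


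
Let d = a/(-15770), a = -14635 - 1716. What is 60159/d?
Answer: 11430210/197 ≈ 58021.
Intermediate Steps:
a = -16351
d = 197/190 (d = -16351/(-15770) = -16351*(-1/15770) = 197/190 ≈ 1.0368)
60159/d = 60159/(197/190) = 60159*(190/197) = 11430210/197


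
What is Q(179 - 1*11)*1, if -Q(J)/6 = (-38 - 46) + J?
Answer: -504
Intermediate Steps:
Q(J) = 504 - 6*J (Q(J) = -6*((-38 - 46) + J) = -6*(-84 + J) = 504 - 6*J)
Q(179 - 1*11)*1 = (504 - 6*(179 - 1*11))*1 = (504 - 6*(179 - 11))*1 = (504 - 6*168)*1 = (504 - 1008)*1 = -504*1 = -504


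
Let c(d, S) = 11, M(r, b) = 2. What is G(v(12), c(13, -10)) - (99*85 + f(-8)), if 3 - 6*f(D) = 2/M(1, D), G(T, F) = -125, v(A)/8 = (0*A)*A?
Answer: -25621/3 ≈ -8540.3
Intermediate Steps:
v(A) = 0 (v(A) = 8*((0*A)*A) = 8*(0*A) = 8*0 = 0)
f(D) = 1/3 (f(D) = 1/2 - 1/(3*2) = 1/2 - 1/6*1 = 1/2 - 1/6 = 1/3)
G(v(12), c(13, -10)) - (99*85 + f(-8)) = -125 - (99*85 + 1/3) = -125 - (8415 + 1/3) = -125 - 1*25246/3 = -125 - 25246/3 = -25621/3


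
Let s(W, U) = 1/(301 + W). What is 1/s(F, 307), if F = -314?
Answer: -13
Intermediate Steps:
1/s(F, 307) = 1/(1/(301 - 314)) = 1/(1/(-13)) = 1/(-1/13) = -13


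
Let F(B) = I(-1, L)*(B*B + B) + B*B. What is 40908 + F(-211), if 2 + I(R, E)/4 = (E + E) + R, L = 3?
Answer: 617149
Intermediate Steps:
I(R, E) = -8 + 4*R + 8*E (I(R, E) = -8 + 4*((E + E) + R) = -8 + 4*(2*E + R) = -8 + 4*(R + 2*E) = -8 + (4*R + 8*E) = -8 + 4*R + 8*E)
F(B) = 12*B + 13*B**2 (F(B) = (-8 + 4*(-1) + 8*3)*(B*B + B) + B*B = (-8 - 4 + 24)*(B**2 + B) + B**2 = 12*(B + B**2) + B**2 = (12*B + 12*B**2) + B**2 = 12*B + 13*B**2)
40908 + F(-211) = 40908 - 211*(12 + 13*(-211)) = 40908 - 211*(12 - 2743) = 40908 - 211*(-2731) = 40908 + 576241 = 617149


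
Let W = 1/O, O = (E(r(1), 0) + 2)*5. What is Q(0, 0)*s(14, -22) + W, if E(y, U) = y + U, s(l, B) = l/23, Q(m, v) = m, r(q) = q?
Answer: 1/15 ≈ 0.066667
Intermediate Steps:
s(l, B) = l/23 (s(l, B) = l*(1/23) = l/23)
E(y, U) = U + y
O = 15 (O = ((0 + 1) + 2)*5 = (1 + 2)*5 = 3*5 = 15)
W = 1/15 ≈ 0.066667
Q(0, 0)*s(14, -22) + W = 0*((1/23)*14) + 1/15 = 0*(14/23) + 1/15 = 0 + 1/15 = 1/15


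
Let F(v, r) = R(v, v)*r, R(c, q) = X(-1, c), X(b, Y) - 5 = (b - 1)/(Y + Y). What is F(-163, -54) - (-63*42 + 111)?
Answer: 369141/163 ≈ 2264.7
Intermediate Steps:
X(b, Y) = 5 + (-1 + b)/(2*Y) (X(b, Y) = 5 + (b - 1)/(Y + Y) = 5 + (-1 + b)/((2*Y)) = 5 + (-1 + b)*(1/(2*Y)) = 5 + (-1 + b)/(2*Y))
R(c, q) = (-2 + 10*c)/(2*c) (R(c, q) = (-1 - 1 + 10*c)/(2*c) = (-2 + 10*c)/(2*c))
F(v, r) = r*(5 - 1/v) (F(v, r) = (5 - 1/v)*r = r*(5 - 1/v))
F(-163, -54) - (-63*42 + 111) = (5*(-54) - 1*(-54)/(-163)) - (-63*42 + 111) = (-270 - 1*(-54)*(-1/163)) - (-2646 + 111) = (-270 - 54/163) - 1*(-2535) = -44064/163 + 2535 = 369141/163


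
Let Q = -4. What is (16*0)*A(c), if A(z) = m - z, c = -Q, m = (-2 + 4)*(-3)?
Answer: 0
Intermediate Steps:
m = -6 (m = 2*(-3) = -6)
c = 4 (c = -1*(-4) = 4)
A(z) = -6 - z
(16*0)*A(c) = (16*0)*(-6 - 1*4) = 0*(-6 - 4) = 0*(-10) = 0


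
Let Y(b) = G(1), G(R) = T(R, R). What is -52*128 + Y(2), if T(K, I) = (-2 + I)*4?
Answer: -6660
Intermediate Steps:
T(K, I) = -8 + 4*I
G(R) = -8 + 4*R
Y(b) = -4 (Y(b) = -8 + 4*1 = -8 + 4 = -4)
-52*128 + Y(2) = -52*128 - 4 = -6656 - 4 = -6660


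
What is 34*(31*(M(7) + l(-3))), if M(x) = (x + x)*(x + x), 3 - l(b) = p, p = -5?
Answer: 215016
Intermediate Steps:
l(b) = 8 (l(b) = 3 - 1*(-5) = 3 + 5 = 8)
M(x) = 4*x² (M(x) = (2*x)*(2*x) = 4*x²)
34*(31*(M(7) + l(-3))) = 34*(31*(4*7² + 8)) = 34*(31*(4*49 + 8)) = 34*(31*(196 + 8)) = 34*(31*204) = 34*6324 = 215016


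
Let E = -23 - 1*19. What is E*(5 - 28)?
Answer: 966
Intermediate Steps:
E = -42 (E = -23 - 19 = -42)
E*(5 - 28) = -42*(5 - 28) = -42*(-23) = 966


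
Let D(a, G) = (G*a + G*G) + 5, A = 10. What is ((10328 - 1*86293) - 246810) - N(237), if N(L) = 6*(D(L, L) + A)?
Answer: -996893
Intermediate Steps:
D(a, G) = 5 + G² + G*a (D(a, G) = (G*a + G²) + 5 = (G² + G*a) + 5 = 5 + G² + G*a)
N(L) = 90 + 12*L² (N(L) = 6*((5 + L² + L*L) + 10) = 6*((5 + L² + L²) + 10) = 6*((5 + 2*L²) + 10) = 6*(15 + 2*L²) = 90 + 12*L²)
((10328 - 1*86293) - 246810) - N(237) = ((10328 - 1*86293) - 246810) - (90 + 12*237²) = ((10328 - 86293) - 246810) - (90 + 12*56169) = (-75965 - 246810) - (90 + 674028) = -322775 - 1*674118 = -322775 - 674118 = -996893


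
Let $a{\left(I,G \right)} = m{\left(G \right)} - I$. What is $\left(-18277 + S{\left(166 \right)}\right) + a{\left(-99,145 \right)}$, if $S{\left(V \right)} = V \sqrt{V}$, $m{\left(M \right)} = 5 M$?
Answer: $-17453 + 166 \sqrt{166} \approx -15314.0$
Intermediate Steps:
$a{\left(I,G \right)} = - I + 5 G$ ($a{\left(I,G \right)} = 5 G - I = - I + 5 G$)
$S{\left(V \right)} = V^{\frac{3}{2}}$
$\left(-18277 + S{\left(166 \right)}\right) + a{\left(-99,145 \right)} = \left(-18277 + 166^{\frac{3}{2}}\right) + \left(\left(-1\right) \left(-99\right) + 5 \cdot 145\right) = \left(-18277 + 166 \sqrt{166}\right) + \left(99 + 725\right) = \left(-18277 + 166 \sqrt{166}\right) + 824 = -17453 + 166 \sqrt{166}$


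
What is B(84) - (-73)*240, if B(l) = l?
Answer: 17604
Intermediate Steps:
B(84) - (-73)*240 = 84 - (-73)*240 = 84 - 1*(-17520) = 84 + 17520 = 17604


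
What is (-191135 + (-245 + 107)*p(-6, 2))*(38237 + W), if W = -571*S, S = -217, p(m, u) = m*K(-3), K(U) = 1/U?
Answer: -31036145184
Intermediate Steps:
K(U) = 1/U
p(m, u) = -m/3 (p(m, u) = m/(-3) = m*(-1/3) = -m/3)
W = 123907 (W = -571*(-217) = 123907)
(-191135 + (-245 + 107)*p(-6, 2))*(38237 + W) = (-191135 + (-245 + 107)*(-1/3*(-6)))*(38237 + 123907) = (-191135 - 138*2)*162144 = (-191135 - 276)*162144 = -191411*162144 = -31036145184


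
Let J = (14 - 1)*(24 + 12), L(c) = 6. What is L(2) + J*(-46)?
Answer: -21522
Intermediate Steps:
J = 468 (J = 13*36 = 468)
L(2) + J*(-46) = 6 + 468*(-46) = 6 - 21528 = -21522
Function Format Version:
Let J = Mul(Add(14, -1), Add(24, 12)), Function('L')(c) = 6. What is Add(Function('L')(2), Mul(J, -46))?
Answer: -21522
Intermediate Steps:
J = 468 (J = Mul(13, 36) = 468)
Add(Function('L')(2), Mul(J, -46)) = Add(6, Mul(468, -46)) = Add(6, -21528) = -21522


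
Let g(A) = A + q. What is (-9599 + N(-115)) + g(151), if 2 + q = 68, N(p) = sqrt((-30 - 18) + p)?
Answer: -9382 + I*sqrt(163) ≈ -9382.0 + 12.767*I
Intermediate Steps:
N(p) = sqrt(-48 + p)
q = 66 (q = -2 + 68 = 66)
g(A) = 66 + A (g(A) = A + 66 = 66 + A)
(-9599 + N(-115)) + g(151) = (-9599 + sqrt(-48 - 115)) + (66 + 151) = (-9599 + sqrt(-163)) + 217 = (-9599 + I*sqrt(163)) + 217 = -9382 + I*sqrt(163)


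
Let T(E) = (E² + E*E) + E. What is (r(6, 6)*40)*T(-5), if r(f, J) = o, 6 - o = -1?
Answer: 12600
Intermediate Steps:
o = 7 (o = 6 - 1*(-1) = 6 + 1 = 7)
r(f, J) = 7
T(E) = E + 2*E² (T(E) = (E² + E²) + E = 2*E² + E = E + 2*E²)
(r(6, 6)*40)*T(-5) = (7*40)*(-5*(1 + 2*(-5))) = 280*(-5*(1 - 10)) = 280*(-5*(-9)) = 280*45 = 12600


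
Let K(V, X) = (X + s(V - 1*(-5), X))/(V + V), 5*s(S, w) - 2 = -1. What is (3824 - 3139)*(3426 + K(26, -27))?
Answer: 61007881/26 ≈ 2.3465e+6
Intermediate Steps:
s(S, w) = ⅕ (s(S, w) = ⅖ + (⅕)*(-1) = ⅖ - ⅕ = ⅕)
K(V, X) = (⅕ + X)/(2*V) (K(V, X) = (X + ⅕)/(V + V) = (⅕ + X)/((2*V)) = (⅕ + X)*(1/(2*V)) = (⅕ + X)/(2*V))
(3824 - 3139)*(3426 + K(26, -27)) = (3824 - 3139)*(3426 + (⅒)*(1 + 5*(-27))/26) = 685*(3426 + (⅒)*(1/26)*(1 - 135)) = 685*(3426 + (⅒)*(1/26)*(-134)) = 685*(3426 - 67/130) = 685*(445313/130) = 61007881/26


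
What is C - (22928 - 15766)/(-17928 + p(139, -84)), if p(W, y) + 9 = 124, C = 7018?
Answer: 125018796/17813 ≈ 7018.4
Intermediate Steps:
p(W, y) = 115 (p(W, y) = -9 + 124 = 115)
C - (22928 - 15766)/(-17928 + p(139, -84)) = 7018 - (22928 - 15766)/(-17928 + 115) = 7018 - 7162/(-17813) = 7018 - 7162*(-1)/17813 = 7018 - 1*(-7162/17813) = 7018 + 7162/17813 = 125018796/17813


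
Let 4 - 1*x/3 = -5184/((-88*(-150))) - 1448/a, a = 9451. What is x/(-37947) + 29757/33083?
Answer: 977872499504661/1087605849004675 ≈ 0.89911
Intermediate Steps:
x = 35445024/2599025 (x = 12 - 3*(-5184/((-88*(-150))) - 1448/9451) = 12 - 3*(-5184/13200 - 1448*1/9451) = 12 - 3*(-5184*1/13200 - 1448/9451) = 12 - 3*(-108/275 - 1448/9451) = 12 - 3*(-1418908/2599025) = 12 + 4256724/2599025 = 35445024/2599025 ≈ 13.638)
x/(-37947) + 29757/33083 = (35445024/2599025)/(-37947) + 29757/33083 = (35445024/2599025)*(-1/37947) + 29757*(1/33083) = -11815008/32875067225 + 29757/33083 = 977872499504661/1087605849004675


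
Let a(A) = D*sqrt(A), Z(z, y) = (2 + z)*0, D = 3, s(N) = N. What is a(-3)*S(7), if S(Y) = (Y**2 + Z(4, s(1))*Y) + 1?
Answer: 150*I*sqrt(3) ≈ 259.81*I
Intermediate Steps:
Z(z, y) = 0
S(Y) = 1 + Y**2 (S(Y) = (Y**2 + 0*Y) + 1 = (Y**2 + 0) + 1 = Y**2 + 1 = 1 + Y**2)
a(A) = 3*sqrt(A)
a(-3)*S(7) = (3*sqrt(-3))*(1 + 7**2) = (3*(I*sqrt(3)))*(1 + 49) = (3*I*sqrt(3))*50 = 150*I*sqrt(3)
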